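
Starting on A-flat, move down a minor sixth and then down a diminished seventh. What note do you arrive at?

A minor sixth down from Ab is C (letter C, 8 semitones down).
A diminished seventh down from C is D# (letter D, 9 semitones down).

D#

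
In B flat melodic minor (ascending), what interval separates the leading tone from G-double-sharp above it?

The leading tone of Bb melodic minor (ascending) is A.
A up to G##: letters A→G make it a seventh; 12 semitones makes it augmented.

augmented seventh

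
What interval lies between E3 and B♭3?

diminished fifth

The letter names run E→B, a span of 4 letter steps, so the interval is some kind of fifth.
E to Bb is 6 semitones. A perfect fifth is 7, so 6 makes it diminished.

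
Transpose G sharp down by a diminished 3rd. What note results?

A third below G lands on the letter E.
A diminished third spans 2 semitones, so G# moves to pitch class 6. On the letter E that is E##.

E##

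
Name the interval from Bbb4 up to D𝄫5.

minor third

The letter names run B→D, a span of 2 letter steps, so the interval is some kind of third.
Bbb to Dbb is 3 semitones. A major third is 4, so 3 makes it minor.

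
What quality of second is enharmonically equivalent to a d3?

major

A diminished third spans 2 semitones.
A second spanning 2 semitones is major (the major second is 2).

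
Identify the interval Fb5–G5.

Counting letters F–G gives a second.
Fb→G = 3 semitones, 1 wider than the major second (2), so augmented.

augmented second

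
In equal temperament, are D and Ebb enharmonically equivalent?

D = pitch class 2 and Ebb = pitch class 2 — the same pitch class, so they are enharmonic equivalents.

Yes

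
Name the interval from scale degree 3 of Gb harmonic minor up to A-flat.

major seventh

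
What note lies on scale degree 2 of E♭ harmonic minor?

Degree 2 takes the letter 1 step above E, which is F.
In harmonic minor, degree 2 sits 2 semitones above the tonic. Eb + 2 semitones is pitch class 5, spelled on F as F.

F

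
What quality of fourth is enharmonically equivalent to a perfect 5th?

A perfect fifth spans 7 semitones.
A fourth spanning 7 semitones is doubly augmented (the perfect fourth is 5).

doubly augmented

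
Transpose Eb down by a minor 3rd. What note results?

C

E down a major third is C, so the target letter is C.
From Eb, a minor third is 3 semitones down: C.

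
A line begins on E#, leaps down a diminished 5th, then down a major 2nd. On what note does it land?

A diminished fifth down from E# is A## (letter A, 6 semitones down).
A major second down from A## is G## (letter G, 2 semitones down).

G##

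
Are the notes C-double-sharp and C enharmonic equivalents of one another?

Two spellings are enharmonically equivalent only if they share a pitch class.
Here C## → 2, C → 0; 0 ≠ 2, so they are not.

No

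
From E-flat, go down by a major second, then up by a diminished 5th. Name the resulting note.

Abb

A major second down from Eb is Db (letter D, 2 semitones down).
A diminished fifth up from Db is Abb (letter A, 6 semitones up).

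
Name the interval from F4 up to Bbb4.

diminished fourth

Counting letters F–G–A–B gives a fourth.
F→Bbb = 4 semitones, 1 narrower than the perfect fourth (5), so diminished.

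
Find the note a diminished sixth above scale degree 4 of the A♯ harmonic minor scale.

Scale degree 4 of A# harmonic minor is D#.
A diminished sixth (7 semitones) above D# lands on the letter B, giving Bb.

Bb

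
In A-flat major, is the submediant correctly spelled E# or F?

Each scale degree takes a distinct letter name. Degree 6 of a scale on A must use the letter F.
F and E# are enharmonically the same pitch, but only F uses the letter F, so it is the correct spelling here.

F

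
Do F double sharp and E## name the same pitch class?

F## is pitch class 7; E## is pitch class 6.
The pitch classes differ (7 vs. 6), so they are not enharmonic equivalents.

No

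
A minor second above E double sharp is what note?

F##

A second above E lands on the letter F.
A minor second spans 1 semitone, so E## moves to pitch class 7. On the letter F that is F##.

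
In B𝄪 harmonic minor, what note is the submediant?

Degree 6 takes the letter 5 steps above B, which is G.
In harmonic minor, degree 6 sits 8 semitones above the tonic. B## + 8 semitones is pitch class 9, spelled on G as G##.

G##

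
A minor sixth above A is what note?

A sixth above A lands on the letter F.
A minor sixth spans 8 semitones, so A moves to pitch class 5. On the letter F that is F.

F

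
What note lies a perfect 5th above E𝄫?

A fifth above E lands on the letter B.
A perfect fifth spans 7 semitones, so Ebb moves to pitch class 9. On the letter B that is Bbb.

Bbb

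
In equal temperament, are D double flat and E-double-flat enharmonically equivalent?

Dbb is pitch class 0; Ebb is pitch class 2.
The pitch classes differ (0 vs. 2), so they are not enharmonic equivalents.

No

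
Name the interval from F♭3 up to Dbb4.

Counting letters F–G–A–B–C–D gives a sixth.
Fb→Dbb = 8 semitones, 1 narrower than the major sixth (9), so minor.

minor sixth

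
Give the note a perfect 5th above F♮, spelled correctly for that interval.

C

A fifth above F lands on the letter C.
A perfect fifth spans 7 semitones, so F moves to pitch class 0. On the letter C that is C.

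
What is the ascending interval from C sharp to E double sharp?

augmented third

Counting letters C–D–E gives a third.
C#→E## = 5 semitones, 1 wider than the major third (4), so augmented.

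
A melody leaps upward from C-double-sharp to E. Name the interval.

diminished third

The letter names run C→E, a span of 2 letter steps, so the interval is some kind of third.
C## to E is 2 semitones. A major third is 4, so 2 makes it diminished.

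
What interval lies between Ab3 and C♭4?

minor third

The letter names run A→C, a span of 2 letter steps, so the interval is some kind of third.
Ab to Cb is 3 semitones. A major third is 4, so 3 makes it minor.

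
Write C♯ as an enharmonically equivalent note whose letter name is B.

C# is pitch class 1. The letter B alone is pitch class 11.
To reach pitch class 1 from B requires an offset of +2 semitones, i.e. double sharp: B##.

B##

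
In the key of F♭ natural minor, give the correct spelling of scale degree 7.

Degree 7 takes the letter 6 steps above F, which is E.
In natural minor, degree 7 sits 10 semitones above the tonic. Fb + 10 semitones is pitch class 2, spelled on E as Ebb.

Ebb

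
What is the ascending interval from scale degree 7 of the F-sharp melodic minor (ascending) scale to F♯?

minor second

Scale degree 7 of F# melodic minor (ascending) is E#.
E# up to F#: letters E→F make it a second; 1 semitone makes it minor.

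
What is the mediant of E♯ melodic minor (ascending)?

Degree 3 takes the letter 2 steps above E, which is G.
In melodic minor (ascending), degree 3 sits 3 semitones above the tonic. E# + 3 semitones is pitch class 8, spelled on G as G#.

G#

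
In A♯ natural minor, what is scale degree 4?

D#

The A# natural minor scale runs A# B# C# D# E# F# G#.
Degree 4 is D#.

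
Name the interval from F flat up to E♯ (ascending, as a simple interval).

Counting letters F–G–A–B–C–D–E gives a seventh.
Fb→E# = 13 semitones, 2 wider than the major seventh (11), so doubly augmented.

doubly augmented seventh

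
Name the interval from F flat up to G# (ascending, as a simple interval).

doubly augmented second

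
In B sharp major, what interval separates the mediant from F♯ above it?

The mediant of B# major is D##.
D## up to F#: letters D→F make it a third; 2 semitones makes it diminished.

diminished third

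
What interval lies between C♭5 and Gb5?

perfect fifth

Counting letters C–D–E–F–G gives a fifth.
Cb→Gb = 7 semitones, exactly the perfect fifth.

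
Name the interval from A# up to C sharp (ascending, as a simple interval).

minor third

The letter names run A→C, a span of 2 letter steps, so the interval is some kind of third.
A# to C# is 3 semitones. A major third is 4, so 3 makes it minor.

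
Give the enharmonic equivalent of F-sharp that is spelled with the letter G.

F# is pitch class 6. The letter G alone is pitch class 7.
To reach pitch class 6 from G requires an offset of -1 semitone, i.e. flat: Gb.

Gb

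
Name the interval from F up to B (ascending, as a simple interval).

augmented fourth

Counting letters F–G–A–B gives a fourth.
F→B = 6 semitones, 1 wider than the perfect fourth (5), so augmented.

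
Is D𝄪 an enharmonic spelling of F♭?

D## = pitch class 4 and Fb = pitch class 4 — the same pitch class, so they are enharmonic equivalents.

Yes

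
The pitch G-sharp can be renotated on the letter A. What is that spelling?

G# is pitch class 8. The letter A alone is pitch class 9.
To reach pitch class 8 from A requires an offset of -1 semitone, i.e. flat: Ab.

Ab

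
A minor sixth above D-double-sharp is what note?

D up a major sixth is B, so the target letter is B.
From D##, a minor sixth is 8 semitones up: B#.

B#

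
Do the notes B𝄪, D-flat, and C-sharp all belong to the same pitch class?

B## = pitch class 1 and Db = pitch class 1 and C# = pitch class 1 — the same pitch class, so they are enharmonic equivalents.

Yes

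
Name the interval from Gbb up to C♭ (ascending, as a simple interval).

augmented fourth

Counting letters G–A–B–C gives a fourth.
Gbb→Cb = 6 semitones, 1 wider than the perfect fourth (5), so augmented.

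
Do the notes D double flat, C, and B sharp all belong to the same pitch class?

Dbb is pitch class 0; C is pitch class 0; B# is pitch class 0.
All spellings map to pitch class 0, so they are enharmonically equivalent.

Yes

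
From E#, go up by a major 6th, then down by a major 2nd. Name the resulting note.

B#

A major sixth up from E# is C## (letter C, 9 semitones up).
A major second down from C## is B# (letter B, 2 semitones down).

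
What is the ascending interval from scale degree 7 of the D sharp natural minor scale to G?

Scale degree 7 of D# natural minor is C#.
C# up to G: letters C→G make it a fifth; 6 semitones makes it diminished.

diminished fifth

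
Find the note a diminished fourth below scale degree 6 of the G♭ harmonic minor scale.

Scale degree 6 of Gb harmonic minor is Ebb.
A diminished fourth (4 semitones) below Ebb lands on the letter B, giving Bb.

Bb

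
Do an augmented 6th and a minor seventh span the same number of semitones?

Yes

An augmented sixth spans 10 semitones; a minor seventh spans 10.
They are enharmonically equivalent.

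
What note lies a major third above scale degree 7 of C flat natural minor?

Db

Scale degree 7 of Cb natural minor is Bbb.
A major third (4 semitones) above Bbb lands on the letter D, giving Db.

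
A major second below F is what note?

Eb

F down a major second is Eb, so the target letter is E.
From F, a major second is 2 semitones down: Eb.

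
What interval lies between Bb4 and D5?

major third

The letter names run B→D, a span of 2 letter steps, so the interval is some kind of third.
Bb to D is 4 semitones. A major third is 4, so 4 makes it major.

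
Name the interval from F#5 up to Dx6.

augmented sixth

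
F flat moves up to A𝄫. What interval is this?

minor third

Counting letters F–G–A gives a third.
Fb→Abb = 3 semitones, 1 narrower than the major third (4), so minor.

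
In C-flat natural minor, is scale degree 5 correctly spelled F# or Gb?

Each scale degree takes a distinct letter name. Degree 5 of a scale on C must use the letter G.
Gb and F# are enharmonically the same pitch, but only Gb uses the letter G, so it is the correct spelling here.

Gb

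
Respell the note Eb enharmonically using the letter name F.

Fbb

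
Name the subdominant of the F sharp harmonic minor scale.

B

The F# harmonic minor scale runs F# G# A B C# D E#.
Degree 4 is B.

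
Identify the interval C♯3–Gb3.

doubly diminished fifth

The letter names run C→G, a span of 4 letter steps, so the interval is some kind of fifth.
C# to Gb is 5 semitones. A perfect fifth is 7, so 5 makes it doubly diminished.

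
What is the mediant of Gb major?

Bb

The Gb major scale runs Gb Ab Bb Cb Db Eb F.
Degree 3 is Bb.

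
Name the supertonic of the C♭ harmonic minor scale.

Db

The Cb harmonic minor scale runs Cb Db Ebb Fb Gb Abb Bb.
Degree 2 is Db.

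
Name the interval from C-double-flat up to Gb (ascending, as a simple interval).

augmented fifth

The letter names run C→G, a span of 4 letter steps, so the interval is some kind of fifth.
Cbb to Gb is 8 semitones. A perfect fifth is 7, so 8 makes it augmented.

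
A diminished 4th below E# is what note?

E down a perfect fourth is B, so the target letter is B.
From E#, a diminished fourth is 4 semitones down: B##.

B##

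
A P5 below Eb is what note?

Ab

E down a perfect fifth is A, so the target letter is A.
From Eb, a perfect fifth is 7 semitones down: Ab.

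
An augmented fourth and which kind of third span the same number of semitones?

doubly augmented

An augmented fourth spans 6 semitones.
A third spanning 6 semitones is doubly augmented (the major third is 4).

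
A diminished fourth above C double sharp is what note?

C up a perfect fourth is F, so the target letter is F.
From C##, a diminished fourth is 4 semitones up: F#.

F#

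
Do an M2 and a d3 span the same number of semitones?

Yes

A major second spans 2 semitones; a diminished third spans 2.
They are enharmonically equivalent.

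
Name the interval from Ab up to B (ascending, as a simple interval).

augmented second

Counting letters A–B gives a second.
Ab→B = 3 semitones, 1 wider than the major second (2), so augmented.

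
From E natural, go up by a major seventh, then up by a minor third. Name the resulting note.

A major seventh up from E is D# (letter D, 11 semitones up).
A minor third up from D# is F# (letter F, 3 semitones up).

F#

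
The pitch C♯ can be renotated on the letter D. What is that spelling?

Db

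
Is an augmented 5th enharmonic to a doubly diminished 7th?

Yes

An augmented fifth spans 8 semitones; a doubly diminished seventh spans 8.
They are enharmonically equivalent.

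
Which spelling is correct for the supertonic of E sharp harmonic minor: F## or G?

Each scale degree takes a distinct letter name. Degree 2 of a scale on E must use the letter F.
F## and G are enharmonically the same pitch, but only F## uses the letter F, so it is the correct spelling here.

F##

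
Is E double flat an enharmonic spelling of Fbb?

Two spellings are enharmonically equivalent only if they share a pitch class.
Here Ebb → 2, Fbb → 3; 2 ≠ 3, so they are not.

No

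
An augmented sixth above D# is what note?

B##

D up a major sixth is B, so the target letter is B.
From D#, an augmented sixth is 10 semitones up: B##.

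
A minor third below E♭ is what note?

A third below E lands on the letter C.
A minor third spans 3 semitones, so Eb moves to pitch class 0. On the letter C that is C.

C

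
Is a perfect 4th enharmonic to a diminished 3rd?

A perfect fourth spans 5 semitones; a diminished third spans 2.
The spans differ, so they are not enharmonic equivalents.

No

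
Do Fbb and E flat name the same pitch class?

Yes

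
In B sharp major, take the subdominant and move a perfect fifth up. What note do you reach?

B#

The subdominant of B# major is E#.
A perfect fifth (7 semitones) above E# lands on the letter B, giving B#.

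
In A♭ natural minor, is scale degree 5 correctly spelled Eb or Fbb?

Eb

Each scale degree takes a distinct letter name. Degree 5 of a scale on A must use the letter E.
Eb and Fbb are enharmonically the same pitch, but only Eb uses the letter E, so it is the correct spelling here.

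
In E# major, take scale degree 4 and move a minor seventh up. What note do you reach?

G#

Scale degree 4 of E# major is A#.
A minor seventh (10 semitones) above A# lands on the letter G, giving G#.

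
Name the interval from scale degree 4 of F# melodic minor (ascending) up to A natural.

minor seventh

Scale degree 4 of F# melodic minor (ascending) is B.
B up to A: letters B→A make it a seventh; 10 semitones makes it minor.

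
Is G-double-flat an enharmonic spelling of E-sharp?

Gbb = pitch class 5 and E# = pitch class 5 — the same pitch class, so they are enharmonic equivalents.

Yes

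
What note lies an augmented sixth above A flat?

F#

A up a major sixth is F#, so the target letter is F.
From Ab, an augmented sixth is 10 semitones up: F#.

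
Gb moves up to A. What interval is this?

Counting letters G–A gives a second.
Gb→A = 3 semitones, 1 wider than the major second (2), so augmented.

augmented second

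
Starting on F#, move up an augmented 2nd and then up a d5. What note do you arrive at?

D#

An augmented second up from F# is G## (letter G, 3 semitones up).
A diminished fifth up from G## is D# (letter D, 6 semitones up).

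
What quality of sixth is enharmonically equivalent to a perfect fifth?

diminished

A perfect fifth spans 7 semitones.
A sixth spanning 7 semitones is diminished (the major sixth is 9).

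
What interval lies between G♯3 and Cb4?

The letter names run G→C, a span of 3 letter steps, so the interval is some kind of fourth.
G# to Cb is 3 semitones. A perfect fourth is 5, so 3 makes it doubly diminished.

doubly diminished fourth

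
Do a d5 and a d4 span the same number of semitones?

No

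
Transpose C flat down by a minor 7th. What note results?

C down a major seventh is Db, so the target letter is D.
From Cb, a minor seventh is 10 semitones down: Db.

Db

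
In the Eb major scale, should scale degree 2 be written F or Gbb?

Each scale degree takes a distinct letter name. Degree 2 of a scale on E must use the letter F.
F and Gbb are enharmonically the same pitch, but only F uses the letter F, so it is the correct spelling here.

F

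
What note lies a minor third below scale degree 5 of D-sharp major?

F##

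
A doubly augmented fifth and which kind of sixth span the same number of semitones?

A doubly augmented fifth spans 9 semitones.
A sixth spanning 9 semitones is major (the major sixth is 9).

major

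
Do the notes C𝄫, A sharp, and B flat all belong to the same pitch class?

Yes

Cbb = pitch class 10 and A# = pitch class 10 and Bb = pitch class 10 — the same pitch class, so they are enharmonic equivalents.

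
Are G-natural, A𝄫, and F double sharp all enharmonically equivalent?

Yes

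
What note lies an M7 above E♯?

A seventh above E lands on the letter D.
A major seventh spans 11 semitones, so E# moves to pitch class 4. On the letter D that is D##.

D##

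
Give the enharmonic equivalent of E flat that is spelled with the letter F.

Plain F sits 2 semitones above Eb, so on the letter F the same pitch needs a double flat: Fbb.

Fbb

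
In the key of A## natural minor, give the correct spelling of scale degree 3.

Degree 3 takes the letter 2 steps above A, which is C.
In natural minor, degree 3 sits 3 semitones above the tonic. A## + 3 semitones is pitch class 2, spelled on C as C##.

C##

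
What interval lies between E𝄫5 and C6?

The letter names run E→C, a span of 5 letter steps, so the interval is some kind of sixth.
Ebb to C is 10 semitones. A major sixth is 9, so 10 makes it augmented.

augmented sixth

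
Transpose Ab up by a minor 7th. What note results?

Gb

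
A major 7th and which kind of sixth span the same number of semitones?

doubly augmented

A major seventh spans 11 semitones.
A sixth spanning 11 semitones is doubly augmented (the major sixth is 9).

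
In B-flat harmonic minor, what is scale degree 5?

The Bb harmonic minor scale runs Bb C Db Eb F Gb A.
Degree 5 is F.

F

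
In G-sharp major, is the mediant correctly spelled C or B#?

B#

Each scale degree takes a distinct letter name. Degree 3 of a scale on G must use the letter B.
B# and C are enharmonically the same pitch, but only B# uses the letter B, so it is the correct spelling here.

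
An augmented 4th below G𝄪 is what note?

A fourth below G lands on the letter D.
An augmented fourth spans 6 semitones, so G## moves to pitch class 3. On the letter D that is D#.

D#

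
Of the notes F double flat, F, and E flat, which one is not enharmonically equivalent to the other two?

In 12-tone equal temperament, enharmonic equivalents share a pitch class. Fbb is pitch class 3; F is pitch class 5; Eb is pitch class 3.
Fbb and Eb share pitch class 3, while F is pitch class 5.

F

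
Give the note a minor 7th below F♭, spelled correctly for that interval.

Gb

F down a major seventh is Gb, so the target letter is G.
From Fb, a minor seventh is 10 semitones down: Gb.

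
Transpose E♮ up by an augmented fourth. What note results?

A#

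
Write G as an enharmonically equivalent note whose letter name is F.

Plain F sits 2 semitones below G, so on the letter F the same pitch needs a double sharp: F##.

F##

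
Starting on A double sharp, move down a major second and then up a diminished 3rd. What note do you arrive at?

A major second down from A## is G## (letter G, 2 semitones down).
A diminished third up from G## is B (letter B, 2 semitones up).

B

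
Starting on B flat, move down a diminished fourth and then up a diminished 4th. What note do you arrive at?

A diminished fourth down from Bb is F# (letter F, 4 semitones down).
A diminished fourth up from F# is Bb (letter B, 4 semitones up).

Bb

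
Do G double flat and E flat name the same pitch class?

No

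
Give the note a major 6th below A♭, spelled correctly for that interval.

Cb

A sixth below A lands on the letter C.
A major sixth spans 9 semitones, so Ab moves to pitch class 11. On the letter C that is Cb.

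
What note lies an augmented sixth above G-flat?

E

A sixth above G lands on the letter E.
An augmented sixth spans 10 semitones, so Gb moves to pitch class 4. On the letter E that is E.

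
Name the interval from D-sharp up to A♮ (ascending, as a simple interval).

Counting letters D–E–F–G–A gives a fifth.
D#→A = 6 semitones, 1 narrower than the perfect fifth (7), so diminished.

diminished fifth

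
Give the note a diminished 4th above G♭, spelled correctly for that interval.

Cbb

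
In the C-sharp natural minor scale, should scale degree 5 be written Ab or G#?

G#

Each scale degree takes a distinct letter name. Degree 5 of a scale on C must use the letter G.
G# and Ab are enharmonically the same pitch, but only G# uses the letter G, so it is the correct spelling here.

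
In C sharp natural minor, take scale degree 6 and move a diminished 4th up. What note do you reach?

Db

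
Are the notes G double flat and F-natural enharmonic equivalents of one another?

Yes

Gbb = pitch class 5 and F = pitch class 5 — the same pitch class, so they are enharmonic equivalents.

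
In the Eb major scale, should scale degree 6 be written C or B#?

C

Each scale degree takes a distinct letter name. Degree 6 of a scale on E must use the letter C.
C and B# are enharmonically the same pitch, but only C uses the letter C, so it is the correct spelling here.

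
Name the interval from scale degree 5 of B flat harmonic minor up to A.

major third

Scale degree 5 of Bb harmonic minor is F.
F up to A: letters F→A make it a third; 4 semitones makes it major.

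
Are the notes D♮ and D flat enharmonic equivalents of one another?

No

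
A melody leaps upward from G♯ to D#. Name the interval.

perfect fifth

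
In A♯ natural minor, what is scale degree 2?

Degree 2 takes the letter 1 step above A, which is B.
In natural minor, degree 2 sits 2 semitones above the tonic. A# + 2 semitones is pitch class 0, spelled on B as B#.

B#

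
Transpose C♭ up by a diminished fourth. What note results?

Fbb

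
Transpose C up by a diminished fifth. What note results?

Gb

A fifth above C lands on the letter G.
A diminished fifth spans 6 semitones, so C moves to pitch class 6. On the letter G that is Gb.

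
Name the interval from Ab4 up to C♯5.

augmented third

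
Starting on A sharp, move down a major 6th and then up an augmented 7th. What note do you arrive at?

B##

A major sixth down from A# is C# (letter C, 9 semitones down).
An augmented seventh up from C# is B## (letter B, 12 semitones up).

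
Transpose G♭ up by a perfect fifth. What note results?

Db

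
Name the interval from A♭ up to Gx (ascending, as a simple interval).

doubly augmented seventh

Counting letters A–B–C–D–E–F–G gives a seventh.
Ab→G## = 13 semitones, 2 wider than the major seventh (11), so doubly augmented.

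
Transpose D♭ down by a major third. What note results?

A third below D lands on the letter B.
A major third spans 4 semitones, so Db moves to pitch class 9. On the letter B that is Bbb.

Bbb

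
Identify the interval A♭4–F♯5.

augmented sixth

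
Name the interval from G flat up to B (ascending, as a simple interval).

augmented third

The letter names run G→B, a span of 2 letter steps, so the interval is some kind of third.
Gb to B is 5 semitones. A major third is 4, so 5 makes it augmented.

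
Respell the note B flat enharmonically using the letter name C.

Cbb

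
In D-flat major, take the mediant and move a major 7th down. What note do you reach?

Gb

The mediant of Db major is F.
A major seventh (11 semitones) below F lands on the letter G, giving Gb.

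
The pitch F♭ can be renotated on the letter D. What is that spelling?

Fb is pitch class 4. The letter D alone is pitch class 2.
To reach pitch class 4 from D requires an offset of +2 semitones, i.e. double sharp: D##.

D##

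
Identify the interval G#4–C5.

The letter names run G→C, a span of 3 letter steps, so the interval is some kind of fourth.
G# to C is 4 semitones. A perfect fourth is 5, so 4 makes it diminished.

diminished fourth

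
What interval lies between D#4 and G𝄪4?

augmented fourth

The letter names run D→G, a span of 3 letter steps, so the interval is some kind of fourth.
D# to G## is 6 semitones. A perfect fourth is 5, so 6 makes it augmented.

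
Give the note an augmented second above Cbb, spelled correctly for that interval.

C up a major second is D, so the target letter is D.
From Cbb, an augmented second is 3 semitones up: Db.

Db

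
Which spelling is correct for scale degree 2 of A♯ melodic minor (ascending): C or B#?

B#

Each scale degree takes a distinct letter name. Degree 2 of a scale on A must use the letter B.
B# and C are enharmonically the same pitch, but only B# uses the letter B, so it is the correct spelling here.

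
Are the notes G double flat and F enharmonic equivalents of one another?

Yes

Gbb = pitch class 5 and F = pitch class 5 — the same pitch class, so they are enharmonic equivalents.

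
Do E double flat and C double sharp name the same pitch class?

Yes

Ebb = pitch class 2 and C## = pitch class 2 — the same pitch class, so they are enharmonic equivalents.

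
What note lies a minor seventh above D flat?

D up a major seventh is C#, so the target letter is C.
From Db, a minor seventh is 10 semitones up: Cb.

Cb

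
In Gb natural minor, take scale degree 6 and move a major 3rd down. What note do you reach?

Cbb

Scale degree 6 of Gb natural minor is Ebb.
A major third (4 semitones) below Ebb lands on the letter C, giving Cbb.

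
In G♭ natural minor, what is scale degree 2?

Ab

The Gb natural minor scale runs Gb Ab Bbb Cb Db Ebb Fb.
Degree 2 is Ab.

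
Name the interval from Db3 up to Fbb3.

diminished third

The letter names run D→F, a span of 2 letter steps, so the interval is some kind of third.
Db to Fbb is 2 semitones. A major third is 4, so 2 makes it diminished.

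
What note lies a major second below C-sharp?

B

A second below C lands on the letter B.
A major second spans 2 semitones, so C# moves to pitch class 11. On the letter B that is B.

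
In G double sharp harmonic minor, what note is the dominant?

Degree 5 takes the letter 4 steps above G, which is D.
In harmonic minor, degree 5 sits 7 semitones above the tonic. G## + 7 semitones is pitch class 4, spelled on D as D##.

D##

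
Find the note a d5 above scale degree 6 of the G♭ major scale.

Scale degree 6 of Gb major is Eb.
A diminished fifth (6 semitones) above Eb lands on the letter B, giving Bbb.

Bbb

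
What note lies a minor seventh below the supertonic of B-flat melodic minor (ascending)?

The supertonic of Bb melodic minor (ascending) is C.
A minor seventh (10 semitones) below C lands on the letter D, giving D.

D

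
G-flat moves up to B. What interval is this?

The letter names run G→B, a span of 2 letter steps, so the interval is some kind of third.
Gb to B is 5 semitones. A major third is 4, so 5 makes it augmented.

augmented third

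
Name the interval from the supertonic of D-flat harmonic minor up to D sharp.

The supertonic of Db harmonic minor is Eb.
Eb up to D#: letters E→D make it a seventh; 12 semitones makes it augmented.

augmented seventh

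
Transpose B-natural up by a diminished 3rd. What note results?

Db

A third above B lands on the letter D.
A diminished third spans 2 semitones, so B moves to pitch class 1. On the letter D that is Db.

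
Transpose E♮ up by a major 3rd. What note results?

G#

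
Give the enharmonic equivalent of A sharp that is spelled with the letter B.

Plain B sits 1 semitone above A#, so on the letter B the same pitch needs a flat: Bb.

Bb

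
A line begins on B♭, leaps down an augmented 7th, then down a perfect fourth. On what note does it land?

Gbb

An augmented seventh down from Bb is Cbb (letter C, 12 semitones down).
A perfect fourth down from Cbb is Gbb (letter G, 5 semitones down).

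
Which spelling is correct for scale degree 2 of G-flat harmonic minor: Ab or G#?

Each scale degree takes a distinct letter name. Degree 2 of a scale on G must use the letter A.
Ab and G# are enharmonically the same pitch, but only Ab uses the letter A, so it is the correct spelling here.

Ab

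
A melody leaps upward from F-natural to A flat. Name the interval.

Counting letters F–G–A gives a third.
F→Ab = 3 semitones, 1 narrower than the major third (4), so minor.

minor third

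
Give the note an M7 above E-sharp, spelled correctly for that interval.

D##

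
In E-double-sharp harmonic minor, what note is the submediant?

C##

Degree 6 takes the letter 5 steps above E, which is C.
In harmonic minor, degree 6 sits 8 semitones above the tonic. E## + 8 semitones is pitch class 2, spelled on C as C##.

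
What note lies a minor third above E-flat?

Gb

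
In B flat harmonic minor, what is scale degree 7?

The Bb harmonic minor scale runs Bb C Db Eb F Gb A.
Degree 7 is A.

A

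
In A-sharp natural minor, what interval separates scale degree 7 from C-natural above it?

diminished fourth

Scale degree 7 of A# natural minor is G#.
G# up to C: letters G→C make it a fourth; 4 semitones makes it diminished.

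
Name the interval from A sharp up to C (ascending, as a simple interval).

diminished third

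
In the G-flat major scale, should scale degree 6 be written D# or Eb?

Eb

Each scale degree takes a distinct letter name. Degree 6 of a scale on G must use the letter E.
Eb and D# are enharmonically the same pitch, but only Eb uses the letter E, so it is the correct spelling here.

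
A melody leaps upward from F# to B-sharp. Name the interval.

augmented fourth

Counting letters F–G–A–B gives a fourth.
F#→B# = 6 semitones, 1 wider than the perfect fourth (5), so augmented.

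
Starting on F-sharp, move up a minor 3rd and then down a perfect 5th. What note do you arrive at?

D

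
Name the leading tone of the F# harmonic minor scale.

E#

Degree 7 takes the letter 6 steps above F, which is E.
In harmonic minor, degree 7 sits 11 semitones above the tonic. F# + 11 semitones is pitch class 5, spelled on E as E#.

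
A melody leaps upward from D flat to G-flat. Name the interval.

perfect fourth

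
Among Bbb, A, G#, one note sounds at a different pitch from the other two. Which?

G#

In 12-tone equal temperament, enharmonic equivalents share a pitch class. Bbb is pitch class 9; A is pitch class 9; G# is pitch class 8.
Bbb and A share pitch class 9, while G# is pitch class 8.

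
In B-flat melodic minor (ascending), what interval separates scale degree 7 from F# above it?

Scale degree 7 of Bb melodic minor (ascending) is A.
A up to F#: letters A→F make it a sixth; 9 semitones makes it major.

major sixth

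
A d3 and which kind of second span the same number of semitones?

A diminished third spans 2 semitones.
A second spanning 2 semitones is major (the major second is 2).

major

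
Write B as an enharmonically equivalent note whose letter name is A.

A##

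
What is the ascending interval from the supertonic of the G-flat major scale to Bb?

The supertonic of Gb major is Ab.
Ab up to Bb: letters A→B make it a second; 2 semitones makes it major.

major second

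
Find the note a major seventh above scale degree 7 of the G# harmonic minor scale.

Scale degree 7 of G# harmonic minor is F##.
A major seventh (11 semitones) above F## lands on the letter E, giving E##.

E##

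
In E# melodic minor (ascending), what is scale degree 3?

G#

The E# melodic minor (ascending) scale runs E# F## G# A# B# C## D##.
Degree 3 is G#.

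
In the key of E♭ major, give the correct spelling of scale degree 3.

Degree 3 takes the letter 2 steps above E, which is G.
In major, degree 3 sits 4 semitones above the tonic. Eb + 4 semitones is pitch class 7, spelled on G as G.

G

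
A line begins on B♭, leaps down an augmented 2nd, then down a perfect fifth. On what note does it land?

Dbb

An augmented second down from Bb is Abb (letter A, 3 semitones down).
A perfect fifth down from Abb is Dbb (letter D, 7 semitones down).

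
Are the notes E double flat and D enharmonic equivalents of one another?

Yes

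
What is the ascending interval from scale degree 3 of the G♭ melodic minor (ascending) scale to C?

augmented second

Scale degree 3 of Gb melodic minor (ascending) is Bbb.
Bbb up to C: letters B→C make it a second; 3 semitones makes it augmented.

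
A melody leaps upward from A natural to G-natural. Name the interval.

The letter names run A→G, a span of 6 letter steps, so the interval is some kind of seventh.
A to G is 10 semitones. A major seventh is 11, so 10 makes it minor.

minor seventh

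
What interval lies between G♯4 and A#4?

The letter names run G→A, a span of 1 letter step, so the interval is some kind of second.
G# to A# is 2 semitones. A major second is 2, so 2 makes it major.

major second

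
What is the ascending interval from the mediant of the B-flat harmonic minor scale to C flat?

minor seventh

The mediant of Bb harmonic minor is Db.
Db up to Cb: letters D→C make it a seventh; 10 semitones makes it minor.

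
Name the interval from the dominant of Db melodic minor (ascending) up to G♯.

augmented seventh

The dominant of Db melodic minor (ascending) is Ab.
Ab up to G#: letters A→G make it a seventh; 12 semitones makes it augmented.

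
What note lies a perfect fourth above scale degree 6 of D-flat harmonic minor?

Scale degree 6 of Db harmonic minor is Bbb.
A perfect fourth (5 semitones) above Bbb lands on the letter E, giving Ebb.

Ebb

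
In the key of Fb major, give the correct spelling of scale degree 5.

The Fb major scale runs Fb Gb Ab Bbb Cb Db Eb.
Degree 5 is Cb.

Cb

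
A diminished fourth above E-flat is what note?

E up a perfect fourth is A, so the target letter is A.
From Eb, a diminished fourth is 4 semitones up: Abb.

Abb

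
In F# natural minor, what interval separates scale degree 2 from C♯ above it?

perfect fourth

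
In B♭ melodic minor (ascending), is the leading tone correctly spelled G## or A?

A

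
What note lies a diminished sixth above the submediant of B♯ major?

The submediant of B# major is G##.
A diminished sixth (7 semitones) above G## lands on the letter E, giving E.

E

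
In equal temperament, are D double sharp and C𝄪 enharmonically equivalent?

D## is pitch class 4; C## is pitch class 2.
The pitch classes differ (4 vs. 2), so they are not enharmonic equivalents.

No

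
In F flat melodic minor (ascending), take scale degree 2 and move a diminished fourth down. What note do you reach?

Scale degree 2 of Fb melodic minor (ascending) is Gb.
A diminished fourth (4 semitones) below Gb lands on the letter D, giving D.

D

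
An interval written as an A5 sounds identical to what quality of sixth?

An augmented fifth spans 8 semitones.
A sixth spanning 8 semitones is minor (the major sixth is 9).

minor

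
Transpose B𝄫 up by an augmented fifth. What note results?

F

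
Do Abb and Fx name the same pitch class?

Yes

Abb is pitch class 7; F## is pitch class 7.
All spellings map to pitch class 7, so they are enharmonically equivalent.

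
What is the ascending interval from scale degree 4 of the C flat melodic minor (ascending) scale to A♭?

Scale degree 4 of Cb melodic minor (ascending) is Fb.
Fb up to Ab: letters F→A make it a third; 4 semitones makes it major.

major third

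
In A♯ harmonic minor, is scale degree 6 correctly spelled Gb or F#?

Each scale degree takes a distinct letter name. Degree 6 of a scale on A must use the letter F.
F# and Gb are enharmonically the same pitch, but only F# uses the letter F, so it is the correct spelling here.

F#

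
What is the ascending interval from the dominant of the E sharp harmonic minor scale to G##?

major sixth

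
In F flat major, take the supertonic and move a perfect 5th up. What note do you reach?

Db

The supertonic of Fb major is Gb.
A perfect fifth (7 semitones) above Gb lands on the letter D, giving Db.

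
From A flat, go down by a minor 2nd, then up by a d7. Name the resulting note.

Fb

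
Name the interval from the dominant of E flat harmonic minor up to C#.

augmented second

The dominant of Eb harmonic minor is Bb.
Bb up to C#: letters B→C make it a second; 3 semitones makes it augmented.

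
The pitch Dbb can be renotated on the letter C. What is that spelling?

C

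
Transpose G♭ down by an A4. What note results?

A fourth below G lands on the letter D.
An augmented fourth spans 6 semitones, so Gb moves to pitch class 0. On the letter D that is Dbb.

Dbb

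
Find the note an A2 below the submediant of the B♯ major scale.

F#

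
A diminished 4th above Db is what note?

Gbb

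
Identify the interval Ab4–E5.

The letter names run A→E, a span of 4 letter steps, so the interval is some kind of fifth.
Ab to E is 8 semitones. A perfect fifth is 7, so 8 makes it augmented.

augmented fifth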